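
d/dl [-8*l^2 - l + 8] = -16*l - 1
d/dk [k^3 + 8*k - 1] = 3*k^2 + 8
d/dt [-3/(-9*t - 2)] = -27/(9*t + 2)^2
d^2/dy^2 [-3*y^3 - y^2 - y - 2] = -18*y - 2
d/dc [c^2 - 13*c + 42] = 2*c - 13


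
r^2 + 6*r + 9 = (r + 3)^2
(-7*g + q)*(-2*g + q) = 14*g^2 - 9*g*q + q^2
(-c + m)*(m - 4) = -c*m + 4*c + m^2 - 4*m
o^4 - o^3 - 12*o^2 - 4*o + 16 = (o - 4)*(o - 1)*(o + 2)^2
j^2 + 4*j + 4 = (j + 2)^2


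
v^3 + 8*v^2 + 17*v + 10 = (v + 1)*(v + 2)*(v + 5)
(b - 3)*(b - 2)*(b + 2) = b^3 - 3*b^2 - 4*b + 12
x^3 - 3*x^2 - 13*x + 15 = (x - 5)*(x - 1)*(x + 3)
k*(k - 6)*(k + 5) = k^3 - k^2 - 30*k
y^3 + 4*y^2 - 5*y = y*(y - 1)*(y + 5)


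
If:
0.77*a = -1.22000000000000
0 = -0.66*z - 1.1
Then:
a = -1.58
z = -1.67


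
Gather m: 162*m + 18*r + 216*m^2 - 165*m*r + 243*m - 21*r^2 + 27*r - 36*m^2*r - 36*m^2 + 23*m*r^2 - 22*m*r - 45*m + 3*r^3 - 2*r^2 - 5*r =m^2*(180 - 36*r) + m*(23*r^2 - 187*r + 360) + 3*r^3 - 23*r^2 + 40*r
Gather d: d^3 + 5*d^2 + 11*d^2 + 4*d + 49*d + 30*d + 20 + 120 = d^3 + 16*d^2 + 83*d + 140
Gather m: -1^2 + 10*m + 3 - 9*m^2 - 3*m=-9*m^2 + 7*m + 2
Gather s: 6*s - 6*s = 0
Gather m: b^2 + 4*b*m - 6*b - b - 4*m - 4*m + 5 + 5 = b^2 - 7*b + m*(4*b - 8) + 10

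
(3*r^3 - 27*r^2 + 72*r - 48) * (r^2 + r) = 3*r^5 - 24*r^4 + 45*r^3 + 24*r^2 - 48*r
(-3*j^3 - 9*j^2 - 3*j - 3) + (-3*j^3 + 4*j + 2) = -6*j^3 - 9*j^2 + j - 1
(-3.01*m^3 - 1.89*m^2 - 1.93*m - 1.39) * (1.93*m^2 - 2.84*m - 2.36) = -5.8093*m^5 + 4.9007*m^4 + 8.7463*m^3 + 7.2589*m^2 + 8.5024*m + 3.2804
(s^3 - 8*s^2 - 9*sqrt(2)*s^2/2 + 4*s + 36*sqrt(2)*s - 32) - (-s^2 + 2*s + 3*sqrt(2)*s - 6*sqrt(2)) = s^3 - 7*s^2 - 9*sqrt(2)*s^2/2 + 2*s + 33*sqrt(2)*s - 32 + 6*sqrt(2)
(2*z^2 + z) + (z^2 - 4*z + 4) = 3*z^2 - 3*z + 4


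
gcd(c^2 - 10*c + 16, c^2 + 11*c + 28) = 1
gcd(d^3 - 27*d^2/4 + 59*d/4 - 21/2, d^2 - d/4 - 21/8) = d - 7/4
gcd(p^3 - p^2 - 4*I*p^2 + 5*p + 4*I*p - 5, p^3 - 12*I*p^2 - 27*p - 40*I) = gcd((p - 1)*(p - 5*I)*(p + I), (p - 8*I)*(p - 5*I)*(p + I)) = p^2 - 4*I*p + 5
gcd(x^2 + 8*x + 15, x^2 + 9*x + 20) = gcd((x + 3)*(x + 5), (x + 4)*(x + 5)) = x + 5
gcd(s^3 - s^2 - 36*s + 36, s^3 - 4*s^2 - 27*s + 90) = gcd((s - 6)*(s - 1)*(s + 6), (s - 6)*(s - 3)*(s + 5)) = s - 6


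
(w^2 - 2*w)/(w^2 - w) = (w - 2)/(w - 1)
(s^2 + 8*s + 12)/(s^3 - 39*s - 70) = (s + 6)/(s^2 - 2*s - 35)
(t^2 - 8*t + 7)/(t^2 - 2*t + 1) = (t - 7)/(t - 1)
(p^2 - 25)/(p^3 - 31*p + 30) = (p + 5)/(p^2 + 5*p - 6)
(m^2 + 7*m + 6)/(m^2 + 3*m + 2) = (m + 6)/(m + 2)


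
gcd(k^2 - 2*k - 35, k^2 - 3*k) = 1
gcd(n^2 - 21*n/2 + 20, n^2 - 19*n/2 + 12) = n - 8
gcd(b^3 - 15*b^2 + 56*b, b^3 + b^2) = b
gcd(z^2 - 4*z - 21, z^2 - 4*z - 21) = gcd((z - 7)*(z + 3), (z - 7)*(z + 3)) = z^2 - 4*z - 21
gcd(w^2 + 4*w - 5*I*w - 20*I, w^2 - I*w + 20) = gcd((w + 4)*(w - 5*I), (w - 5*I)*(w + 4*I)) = w - 5*I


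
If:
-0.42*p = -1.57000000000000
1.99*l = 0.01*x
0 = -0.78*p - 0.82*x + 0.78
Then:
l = -0.01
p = 3.74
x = -2.60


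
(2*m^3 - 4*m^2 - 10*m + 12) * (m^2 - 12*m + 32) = 2*m^5 - 28*m^4 + 102*m^3 + 4*m^2 - 464*m + 384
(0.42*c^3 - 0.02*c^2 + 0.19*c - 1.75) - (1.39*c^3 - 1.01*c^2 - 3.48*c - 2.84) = -0.97*c^3 + 0.99*c^2 + 3.67*c + 1.09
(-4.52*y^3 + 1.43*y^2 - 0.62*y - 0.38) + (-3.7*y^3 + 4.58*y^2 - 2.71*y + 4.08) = -8.22*y^3 + 6.01*y^2 - 3.33*y + 3.7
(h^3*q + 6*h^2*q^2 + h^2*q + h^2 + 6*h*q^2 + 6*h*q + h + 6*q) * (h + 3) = h^4*q + 6*h^3*q^2 + 4*h^3*q + h^3 + 24*h^2*q^2 + 9*h^2*q + 4*h^2 + 18*h*q^2 + 24*h*q + 3*h + 18*q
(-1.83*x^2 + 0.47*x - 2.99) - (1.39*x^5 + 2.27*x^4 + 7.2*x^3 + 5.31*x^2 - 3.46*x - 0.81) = -1.39*x^5 - 2.27*x^4 - 7.2*x^3 - 7.14*x^2 + 3.93*x - 2.18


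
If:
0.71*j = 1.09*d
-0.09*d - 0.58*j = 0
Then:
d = 0.00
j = 0.00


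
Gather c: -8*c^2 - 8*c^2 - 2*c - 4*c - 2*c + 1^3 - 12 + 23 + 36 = -16*c^2 - 8*c + 48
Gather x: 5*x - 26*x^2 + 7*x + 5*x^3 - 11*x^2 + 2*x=5*x^3 - 37*x^2 + 14*x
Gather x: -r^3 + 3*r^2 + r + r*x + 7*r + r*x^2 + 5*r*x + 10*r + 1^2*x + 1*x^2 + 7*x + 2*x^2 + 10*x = -r^3 + 3*r^2 + 18*r + x^2*(r + 3) + x*(6*r + 18)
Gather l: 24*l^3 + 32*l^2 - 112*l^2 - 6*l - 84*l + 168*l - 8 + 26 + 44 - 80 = 24*l^3 - 80*l^2 + 78*l - 18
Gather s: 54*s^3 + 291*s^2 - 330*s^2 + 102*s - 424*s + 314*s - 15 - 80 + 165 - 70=54*s^3 - 39*s^2 - 8*s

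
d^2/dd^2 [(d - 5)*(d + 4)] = 2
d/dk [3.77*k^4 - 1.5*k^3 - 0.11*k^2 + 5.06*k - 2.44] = 15.08*k^3 - 4.5*k^2 - 0.22*k + 5.06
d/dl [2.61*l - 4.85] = 2.61000000000000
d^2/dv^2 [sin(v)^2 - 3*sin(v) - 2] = 3*sin(v) + 2*cos(2*v)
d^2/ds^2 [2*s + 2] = 0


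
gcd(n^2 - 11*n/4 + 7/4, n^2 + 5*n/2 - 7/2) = n - 1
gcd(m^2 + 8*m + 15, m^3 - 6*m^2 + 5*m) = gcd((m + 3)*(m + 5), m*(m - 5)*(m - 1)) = 1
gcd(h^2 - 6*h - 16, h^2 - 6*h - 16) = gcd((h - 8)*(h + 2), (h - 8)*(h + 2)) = h^2 - 6*h - 16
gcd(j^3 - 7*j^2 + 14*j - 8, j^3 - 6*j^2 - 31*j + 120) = 1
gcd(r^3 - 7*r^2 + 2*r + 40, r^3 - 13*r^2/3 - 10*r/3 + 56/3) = r^2 - 2*r - 8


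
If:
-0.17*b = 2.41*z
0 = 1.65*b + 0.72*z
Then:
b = 0.00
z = 0.00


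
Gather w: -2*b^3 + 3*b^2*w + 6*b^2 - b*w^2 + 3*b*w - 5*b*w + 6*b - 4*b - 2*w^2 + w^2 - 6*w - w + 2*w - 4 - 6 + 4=-2*b^3 + 6*b^2 + 2*b + w^2*(-b - 1) + w*(3*b^2 - 2*b - 5) - 6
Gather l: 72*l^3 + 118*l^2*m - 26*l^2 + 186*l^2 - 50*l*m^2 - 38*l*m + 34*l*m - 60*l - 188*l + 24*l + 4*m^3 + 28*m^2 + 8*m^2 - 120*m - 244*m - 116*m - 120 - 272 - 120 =72*l^3 + l^2*(118*m + 160) + l*(-50*m^2 - 4*m - 224) + 4*m^3 + 36*m^2 - 480*m - 512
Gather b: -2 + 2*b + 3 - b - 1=b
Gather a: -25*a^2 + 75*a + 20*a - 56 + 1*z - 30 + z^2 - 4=-25*a^2 + 95*a + z^2 + z - 90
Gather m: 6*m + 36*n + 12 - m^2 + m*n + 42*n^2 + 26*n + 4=-m^2 + m*(n + 6) + 42*n^2 + 62*n + 16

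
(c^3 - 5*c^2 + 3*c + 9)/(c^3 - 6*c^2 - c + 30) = (c^2 - 2*c - 3)/(c^2 - 3*c - 10)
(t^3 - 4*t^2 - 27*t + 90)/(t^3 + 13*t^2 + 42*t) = (t^3 - 4*t^2 - 27*t + 90)/(t*(t^2 + 13*t + 42))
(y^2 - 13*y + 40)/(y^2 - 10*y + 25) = (y - 8)/(y - 5)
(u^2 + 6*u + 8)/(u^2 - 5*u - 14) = (u + 4)/(u - 7)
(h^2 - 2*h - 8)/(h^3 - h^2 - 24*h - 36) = (h - 4)/(h^2 - 3*h - 18)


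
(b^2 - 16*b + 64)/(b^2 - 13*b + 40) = (b - 8)/(b - 5)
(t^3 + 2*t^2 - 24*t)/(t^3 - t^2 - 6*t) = (-t^2 - 2*t + 24)/(-t^2 + t + 6)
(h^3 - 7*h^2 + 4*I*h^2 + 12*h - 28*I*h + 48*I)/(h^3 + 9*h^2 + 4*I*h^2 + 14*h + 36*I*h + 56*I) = (h^2 - 7*h + 12)/(h^2 + 9*h + 14)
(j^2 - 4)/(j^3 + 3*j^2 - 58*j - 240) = (j^2 - 4)/(j^3 + 3*j^2 - 58*j - 240)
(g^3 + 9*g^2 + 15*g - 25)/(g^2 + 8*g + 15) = (g^2 + 4*g - 5)/(g + 3)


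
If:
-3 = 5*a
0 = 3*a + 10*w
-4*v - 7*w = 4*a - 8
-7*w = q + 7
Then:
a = -3/5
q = -413/50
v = 457/200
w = 9/50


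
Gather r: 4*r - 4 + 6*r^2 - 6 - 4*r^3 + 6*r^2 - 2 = -4*r^3 + 12*r^2 + 4*r - 12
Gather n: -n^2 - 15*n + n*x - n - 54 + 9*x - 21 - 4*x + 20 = -n^2 + n*(x - 16) + 5*x - 55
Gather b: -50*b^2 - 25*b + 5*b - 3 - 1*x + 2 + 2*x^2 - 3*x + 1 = -50*b^2 - 20*b + 2*x^2 - 4*x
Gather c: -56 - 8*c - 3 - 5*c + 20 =-13*c - 39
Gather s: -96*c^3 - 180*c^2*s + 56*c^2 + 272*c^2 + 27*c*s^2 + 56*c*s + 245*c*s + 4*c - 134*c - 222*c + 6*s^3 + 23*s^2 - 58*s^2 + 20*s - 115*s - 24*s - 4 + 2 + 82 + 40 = -96*c^3 + 328*c^2 - 352*c + 6*s^3 + s^2*(27*c - 35) + s*(-180*c^2 + 301*c - 119) + 120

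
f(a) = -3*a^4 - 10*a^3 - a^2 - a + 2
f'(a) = -12*a^3 - 30*a^2 - 2*a - 1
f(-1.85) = 28.60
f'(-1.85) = -24.00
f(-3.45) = -20.82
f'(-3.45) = 141.59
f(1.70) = -76.78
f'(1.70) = -150.06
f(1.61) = -64.09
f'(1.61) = -132.06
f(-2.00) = 32.00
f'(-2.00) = -21.00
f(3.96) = -1376.37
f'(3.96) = -1224.56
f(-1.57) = 21.58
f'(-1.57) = -25.37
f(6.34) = -7440.00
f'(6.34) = -4277.63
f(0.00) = 2.00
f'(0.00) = -1.00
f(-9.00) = -12463.00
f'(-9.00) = 6335.00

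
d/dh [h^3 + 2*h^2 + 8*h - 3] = 3*h^2 + 4*h + 8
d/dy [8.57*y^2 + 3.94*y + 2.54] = 17.14*y + 3.94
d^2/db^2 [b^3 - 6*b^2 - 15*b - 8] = 6*b - 12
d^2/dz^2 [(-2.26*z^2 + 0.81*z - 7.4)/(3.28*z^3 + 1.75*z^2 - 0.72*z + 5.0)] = (-48.627968*z^6 + 52.285824*z^5 - 959.472816*z^4 - 157.628158*z^3 - 71.87796*z^2 + 741.579*z + 14.65968)/(35.287552*z^9 + 56.4816*z^8 + 6.896856*z^7 + 141.938575*z^6 + 170.686056*z^5 - 22.1889*z^4 + 207.826752*z^3 + 139.026*z^2 - 54.0*z + 125.0)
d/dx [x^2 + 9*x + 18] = 2*x + 9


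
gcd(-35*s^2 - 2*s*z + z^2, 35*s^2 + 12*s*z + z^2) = 5*s + z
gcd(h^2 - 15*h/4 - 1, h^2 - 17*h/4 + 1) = h - 4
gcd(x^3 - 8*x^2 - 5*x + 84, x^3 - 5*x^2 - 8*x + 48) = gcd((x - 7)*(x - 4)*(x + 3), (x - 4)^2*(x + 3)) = x^2 - x - 12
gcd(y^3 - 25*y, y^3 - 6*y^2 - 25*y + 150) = y^2 - 25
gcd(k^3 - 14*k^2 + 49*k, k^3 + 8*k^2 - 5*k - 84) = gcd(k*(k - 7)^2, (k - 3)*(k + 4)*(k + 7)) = 1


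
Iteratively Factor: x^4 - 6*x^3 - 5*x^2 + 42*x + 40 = (x - 4)*(x^3 - 2*x^2 - 13*x - 10) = (x - 4)*(x + 2)*(x^2 - 4*x - 5) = (x - 4)*(x + 1)*(x + 2)*(x - 5)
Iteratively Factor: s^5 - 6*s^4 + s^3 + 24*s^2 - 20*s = (s + 2)*(s^4 - 8*s^3 + 17*s^2 - 10*s) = (s - 2)*(s + 2)*(s^3 - 6*s^2 + 5*s) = (s - 5)*(s - 2)*(s + 2)*(s^2 - s) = (s - 5)*(s - 2)*(s - 1)*(s + 2)*(s)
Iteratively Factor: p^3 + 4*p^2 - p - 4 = (p + 1)*(p^2 + 3*p - 4) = (p - 1)*(p + 1)*(p + 4)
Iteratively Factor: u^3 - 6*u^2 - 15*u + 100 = (u + 4)*(u^2 - 10*u + 25) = (u - 5)*(u + 4)*(u - 5)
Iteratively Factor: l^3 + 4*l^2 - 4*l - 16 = (l - 2)*(l^2 + 6*l + 8) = (l - 2)*(l + 2)*(l + 4)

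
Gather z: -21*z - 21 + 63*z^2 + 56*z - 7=63*z^2 + 35*z - 28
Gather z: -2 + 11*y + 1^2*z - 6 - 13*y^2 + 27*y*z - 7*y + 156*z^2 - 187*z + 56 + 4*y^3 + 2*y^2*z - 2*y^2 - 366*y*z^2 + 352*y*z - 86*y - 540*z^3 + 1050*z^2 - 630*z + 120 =4*y^3 - 15*y^2 - 82*y - 540*z^3 + z^2*(1206 - 366*y) + z*(2*y^2 + 379*y - 816) + 168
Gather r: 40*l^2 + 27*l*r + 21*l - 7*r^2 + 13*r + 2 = 40*l^2 + 21*l - 7*r^2 + r*(27*l + 13) + 2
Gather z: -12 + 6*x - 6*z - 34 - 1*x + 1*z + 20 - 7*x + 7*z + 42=-2*x + 2*z + 16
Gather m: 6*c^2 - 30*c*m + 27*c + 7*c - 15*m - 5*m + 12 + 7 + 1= 6*c^2 + 34*c + m*(-30*c - 20) + 20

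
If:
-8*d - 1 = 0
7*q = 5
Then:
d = -1/8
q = 5/7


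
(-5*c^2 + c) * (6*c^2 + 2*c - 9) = -30*c^4 - 4*c^3 + 47*c^2 - 9*c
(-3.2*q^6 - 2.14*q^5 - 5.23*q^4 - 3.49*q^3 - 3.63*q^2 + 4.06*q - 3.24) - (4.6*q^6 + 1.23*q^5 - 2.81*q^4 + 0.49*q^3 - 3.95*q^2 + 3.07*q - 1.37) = -7.8*q^6 - 3.37*q^5 - 2.42*q^4 - 3.98*q^3 + 0.32*q^2 + 0.99*q - 1.87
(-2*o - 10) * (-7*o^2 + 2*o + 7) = 14*o^3 + 66*o^2 - 34*o - 70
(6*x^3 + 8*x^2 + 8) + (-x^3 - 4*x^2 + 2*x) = 5*x^3 + 4*x^2 + 2*x + 8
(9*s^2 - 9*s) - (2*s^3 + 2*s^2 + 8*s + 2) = -2*s^3 + 7*s^2 - 17*s - 2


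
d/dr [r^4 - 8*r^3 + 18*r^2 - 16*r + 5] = 4*r^3 - 24*r^2 + 36*r - 16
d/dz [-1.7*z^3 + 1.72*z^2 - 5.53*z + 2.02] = -5.1*z^2 + 3.44*z - 5.53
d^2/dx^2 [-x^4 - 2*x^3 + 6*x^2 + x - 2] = -12*x^2 - 12*x + 12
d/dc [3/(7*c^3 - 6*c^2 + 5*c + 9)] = 3*(-21*c^2 + 12*c - 5)/(7*c^3 - 6*c^2 + 5*c + 9)^2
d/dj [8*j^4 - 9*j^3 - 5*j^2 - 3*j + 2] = 32*j^3 - 27*j^2 - 10*j - 3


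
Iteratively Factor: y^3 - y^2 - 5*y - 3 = (y + 1)*(y^2 - 2*y - 3) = (y + 1)^2*(y - 3)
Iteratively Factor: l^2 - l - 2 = (l - 2)*(l + 1)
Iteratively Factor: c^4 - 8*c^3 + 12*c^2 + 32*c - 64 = (c + 2)*(c^3 - 10*c^2 + 32*c - 32) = (c - 4)*(c + 2)*(c^2 - 6*c + 8) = (c - 4)^2*(c + 2)*(c - 2)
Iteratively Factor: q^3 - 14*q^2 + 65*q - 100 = (q - 5)*(q^2 - 9*q + 20) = (q - 5)^2*(q - 4)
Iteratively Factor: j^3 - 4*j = (j)*(j^2 - 4) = j*(j + 2)*(j - 2)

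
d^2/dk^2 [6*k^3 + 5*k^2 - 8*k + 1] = 36*k + 10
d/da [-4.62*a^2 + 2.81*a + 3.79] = 2.81 - 9.24*a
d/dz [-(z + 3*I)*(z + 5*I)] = -2*z - 8*I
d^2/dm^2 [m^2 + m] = 2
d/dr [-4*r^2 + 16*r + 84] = 16 - 8*r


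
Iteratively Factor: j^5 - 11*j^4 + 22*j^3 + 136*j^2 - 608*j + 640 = (j - 4)*(j^4 - 7*j^3 - 6*j^2 + 112*j - 160) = (j - 5)*(j - 4)*(j^3 - 2*j^2 - 16*j + 32) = (j - 5)*(j - 4)^2*(j^2 + 2*j - 8) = (j - 5)*(j - 4)^2*(j - 2)*(j + 4)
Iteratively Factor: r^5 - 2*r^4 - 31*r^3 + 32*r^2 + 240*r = (r + 3)*(r^4 - 5*r^3 - 16*r^2 + 80*r) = (r + 3)*(r + 4)*(r^3 - 9*r^2 + 20*r) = r*(r + 3)*(r + 4)*(r^2 - 9*r + 20) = r*(r - 4)*(r + 3)*(r + 4)*(r - 5)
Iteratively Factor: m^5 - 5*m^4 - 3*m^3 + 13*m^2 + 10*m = (m)*(m^4 - 5*m^3 - 3*m^2 + 13*m + 10) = m*(m - 5)*(m^3 - 3*m - 2) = m*(m - 5)*(m + 1)*(m^2 - m - 2) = m*(m - 5)*(m - 2)*(m + 1)*(m + 1)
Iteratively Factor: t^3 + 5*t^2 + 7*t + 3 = (t + 1)*(t^2 + 4*t + 3) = (t + 1)*(t + 3)*(t + 1)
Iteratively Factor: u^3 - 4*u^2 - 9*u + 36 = (u - 4)*(u^2 - 9) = (u - 4)*(u - 3)*(u + 3)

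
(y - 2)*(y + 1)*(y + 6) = y^3 + 5*y^2 - 8*y - 12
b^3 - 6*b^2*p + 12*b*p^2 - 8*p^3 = (b - 2*p)^3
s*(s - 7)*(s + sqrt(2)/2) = s^3 - 7*s^2 + sqrt(2)*s^2/2 - 7*sqrt(2)*s/2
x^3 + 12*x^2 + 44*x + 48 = (x + 2)*(x + 4)*(x + 6)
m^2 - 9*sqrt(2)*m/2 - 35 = (m - 7*sqrt(2))*(m + 5*sqrt(2)/2)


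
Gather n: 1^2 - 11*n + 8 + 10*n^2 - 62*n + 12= 10*n^2 - 73*n + 21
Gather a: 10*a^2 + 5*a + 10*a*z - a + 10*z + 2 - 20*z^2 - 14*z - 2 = 10*a^2 + a*(10*z + 4) - 20*z^2 - 4*z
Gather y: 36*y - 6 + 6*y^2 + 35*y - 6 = 6*y^2 + 71*y - 12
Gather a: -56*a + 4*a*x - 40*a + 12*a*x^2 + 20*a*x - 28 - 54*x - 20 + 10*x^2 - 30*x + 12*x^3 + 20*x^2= a*(12*x^2 + 24*x - 96) + 12*x^3 + 30*x^2 - 84*x - 48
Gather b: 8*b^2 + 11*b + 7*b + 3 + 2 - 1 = 8*b^2 + 18*b + 4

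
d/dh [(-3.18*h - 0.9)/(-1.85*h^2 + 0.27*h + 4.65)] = (5.883*h^2 - 0.8586*h - (3.18*h + 0.9)*(3.7*h - 0.27) - 14.787)/(-1.85*h^2 + 0.27*h + 4.65)^2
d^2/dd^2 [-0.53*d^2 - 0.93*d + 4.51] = -1.06000000000000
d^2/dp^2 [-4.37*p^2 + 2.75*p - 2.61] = -8.74000000000000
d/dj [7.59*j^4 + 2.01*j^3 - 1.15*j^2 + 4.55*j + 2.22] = 30.36*j^3 + 6.03*j^2 - 2.3*j + 4.55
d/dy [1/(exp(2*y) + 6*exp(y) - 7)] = 2*(-exp(y) - 3)*exp(y)/(exp(2*y) + 6*exp(y) - 7)^2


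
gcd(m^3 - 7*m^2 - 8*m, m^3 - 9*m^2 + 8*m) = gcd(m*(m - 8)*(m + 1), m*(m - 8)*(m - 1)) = m^2 - 8*m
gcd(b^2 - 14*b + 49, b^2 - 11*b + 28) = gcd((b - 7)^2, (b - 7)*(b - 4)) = b - 7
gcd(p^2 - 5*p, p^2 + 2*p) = p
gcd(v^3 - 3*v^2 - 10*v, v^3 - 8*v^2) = v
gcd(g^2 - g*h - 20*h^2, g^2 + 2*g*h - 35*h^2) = g - 5*h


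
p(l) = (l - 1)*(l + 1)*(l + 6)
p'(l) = (l - 1)*(l + 1) + (l - 1)*(l + 6) + (l + 1)*(l + 6)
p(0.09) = -6.04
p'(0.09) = 0.10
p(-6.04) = -1.42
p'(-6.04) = 35.96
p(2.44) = 41.81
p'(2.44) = 46.14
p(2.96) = 69.54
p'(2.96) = 60.80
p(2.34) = 37.33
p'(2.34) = 43.51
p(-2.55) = 18.98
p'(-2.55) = -12.09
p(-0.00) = -6.00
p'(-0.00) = -1.00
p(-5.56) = 13.16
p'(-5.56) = 25.02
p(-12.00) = -858.00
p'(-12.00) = 287.00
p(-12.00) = -858.00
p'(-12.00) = 287.00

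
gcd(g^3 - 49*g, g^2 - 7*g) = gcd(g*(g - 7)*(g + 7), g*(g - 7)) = g^2 - 7*g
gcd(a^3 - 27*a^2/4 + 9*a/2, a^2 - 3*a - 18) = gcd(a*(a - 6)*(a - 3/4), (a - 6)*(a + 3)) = a - 6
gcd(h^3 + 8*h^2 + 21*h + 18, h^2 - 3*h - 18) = h + 3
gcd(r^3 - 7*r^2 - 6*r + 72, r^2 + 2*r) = 1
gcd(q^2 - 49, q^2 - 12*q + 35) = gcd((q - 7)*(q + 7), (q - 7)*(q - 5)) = q - 7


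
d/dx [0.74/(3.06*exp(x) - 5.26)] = -2.2644*exp(x)/(3.06*exp(x) - 5.26)^2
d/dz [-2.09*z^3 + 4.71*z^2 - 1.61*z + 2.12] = -6.27*z^2 + 9.42*z - 1.61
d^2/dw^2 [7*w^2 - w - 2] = 14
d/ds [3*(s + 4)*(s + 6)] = 6*s + 30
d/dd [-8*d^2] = -16*d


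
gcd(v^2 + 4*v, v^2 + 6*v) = v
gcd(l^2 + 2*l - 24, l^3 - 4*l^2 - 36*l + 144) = l^2 + 2*l - 24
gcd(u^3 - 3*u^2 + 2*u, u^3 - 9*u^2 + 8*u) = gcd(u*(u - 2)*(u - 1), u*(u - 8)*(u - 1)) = u^2 - u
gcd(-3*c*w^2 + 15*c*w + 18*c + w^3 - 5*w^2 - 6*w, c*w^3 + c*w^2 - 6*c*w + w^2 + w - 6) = 1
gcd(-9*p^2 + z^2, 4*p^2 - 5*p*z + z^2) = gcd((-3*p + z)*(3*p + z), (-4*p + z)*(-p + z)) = 1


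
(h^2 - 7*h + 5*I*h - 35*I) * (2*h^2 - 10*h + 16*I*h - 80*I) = 2*h^4 - 24*h^3 + 26*I*h^3 - 10*h^2 - 312*I*h^2 + 960*h + 910*I*h - 2800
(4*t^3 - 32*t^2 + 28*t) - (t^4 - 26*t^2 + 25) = -t^4 + 4*t^3 - 6*t^2 + 28*t - 25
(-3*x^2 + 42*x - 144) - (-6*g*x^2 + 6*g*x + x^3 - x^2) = 6*g*x^2 - 6*g*x - x^3 - 2*x^2 + 42*x - 144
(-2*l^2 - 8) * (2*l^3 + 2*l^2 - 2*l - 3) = -4*l^5 - 4*l^4 - 12*l^3 - 10*l^2 + 16*l + 24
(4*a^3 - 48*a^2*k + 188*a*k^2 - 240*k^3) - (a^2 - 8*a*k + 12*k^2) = 4*a^3 - 48*a^2*k - a^2 + 188*a*k^2 + 8*a*k - 240*k^3 - 12*k^2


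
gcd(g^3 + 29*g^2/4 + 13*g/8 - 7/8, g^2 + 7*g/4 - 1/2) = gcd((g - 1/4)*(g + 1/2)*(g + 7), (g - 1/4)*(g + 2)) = g - 1/4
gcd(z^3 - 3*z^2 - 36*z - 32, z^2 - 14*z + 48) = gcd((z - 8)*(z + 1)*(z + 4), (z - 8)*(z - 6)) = z - 8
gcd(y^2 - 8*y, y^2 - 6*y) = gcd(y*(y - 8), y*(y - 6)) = y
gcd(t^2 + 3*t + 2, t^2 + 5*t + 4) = t + 1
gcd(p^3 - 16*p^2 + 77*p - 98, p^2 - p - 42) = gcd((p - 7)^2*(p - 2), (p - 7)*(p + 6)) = p - 7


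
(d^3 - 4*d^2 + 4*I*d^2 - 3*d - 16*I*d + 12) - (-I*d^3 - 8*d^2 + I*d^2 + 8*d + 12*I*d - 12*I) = d^3 + I*d^3 + 4*d^2 + 3*I*d^2 - 11*d - 28*I*d + 12 + 12*I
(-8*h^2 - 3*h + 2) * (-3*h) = 24*h^3 + 9*h^2 - 6*h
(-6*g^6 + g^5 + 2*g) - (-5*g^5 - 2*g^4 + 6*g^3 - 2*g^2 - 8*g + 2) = -6*g^6 + 6*g^5 + 2*g^4 - 6*g^3 + 2*g^2 + 10*g - 2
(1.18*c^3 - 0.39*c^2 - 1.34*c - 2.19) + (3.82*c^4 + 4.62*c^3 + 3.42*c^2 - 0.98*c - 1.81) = 3.82*c^4 + 5.8*c^3 + 3.03*c^2 - 2.32*c - 4.0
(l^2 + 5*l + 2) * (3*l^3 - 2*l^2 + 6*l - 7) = 3*l^5 + 13*l^4 + 2*l^3 + 19*l^2 - 23*l - 14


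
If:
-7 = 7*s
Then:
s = -1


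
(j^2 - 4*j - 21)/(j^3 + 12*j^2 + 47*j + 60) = (j - 7)/(j^2 + 9*j + 20)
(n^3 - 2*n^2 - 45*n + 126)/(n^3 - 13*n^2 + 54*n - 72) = (n + 7)/(n - 4)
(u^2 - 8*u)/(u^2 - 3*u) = (u - 8)/(u - 3)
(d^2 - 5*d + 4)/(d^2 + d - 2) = (d - 4)/(d + 2)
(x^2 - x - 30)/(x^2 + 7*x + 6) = (x^2 - x - 30)/(x^2 + 7*x + 6)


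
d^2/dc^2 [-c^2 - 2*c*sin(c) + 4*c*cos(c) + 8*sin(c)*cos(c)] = 2*c*sin(c) - 4*c*cos(c) - 8*sin(c) - 16*sin(2*c) - 4*cos(c) - 2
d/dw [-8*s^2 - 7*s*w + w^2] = -7*s + 2*w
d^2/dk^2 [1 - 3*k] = 0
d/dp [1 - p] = -1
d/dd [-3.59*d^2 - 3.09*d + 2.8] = -7.18*d - 3.09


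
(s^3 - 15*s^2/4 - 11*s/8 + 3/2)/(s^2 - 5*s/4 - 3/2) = (s^2 - 9*s/2 + 2)/(s - 2)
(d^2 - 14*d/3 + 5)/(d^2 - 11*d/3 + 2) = (3*d - 5)/(3*d - 2)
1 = 1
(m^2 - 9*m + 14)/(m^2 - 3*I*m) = (m^2 - 9*m + 14)/(m*(m - 3*I))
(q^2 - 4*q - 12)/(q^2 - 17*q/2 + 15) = 2*(q + 2)/(2*q - 5)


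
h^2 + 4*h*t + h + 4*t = (h + 1)*(h + 4*t)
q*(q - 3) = q^2 - 3*q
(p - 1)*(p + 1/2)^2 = p^3 - 3*p/4 - 1/4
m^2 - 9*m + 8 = (m - 8)*(m - 1)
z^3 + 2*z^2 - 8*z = z*(z - 2)*(z + 4)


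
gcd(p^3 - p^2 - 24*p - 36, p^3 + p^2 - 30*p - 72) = p^2 - 3*p - 18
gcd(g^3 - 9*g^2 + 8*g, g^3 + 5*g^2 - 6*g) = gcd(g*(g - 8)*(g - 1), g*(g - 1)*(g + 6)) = g^2 - g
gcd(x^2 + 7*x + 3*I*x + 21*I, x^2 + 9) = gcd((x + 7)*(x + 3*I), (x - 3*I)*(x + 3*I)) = x + 3*I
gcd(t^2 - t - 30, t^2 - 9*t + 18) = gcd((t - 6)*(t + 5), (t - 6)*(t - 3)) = t - 6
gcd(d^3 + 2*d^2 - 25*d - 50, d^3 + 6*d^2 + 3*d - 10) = d^2 + 7*d + 10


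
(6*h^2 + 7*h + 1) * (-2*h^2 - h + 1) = -12*h^4 - 20*h^3 - 3*h^2 + 6*h + 1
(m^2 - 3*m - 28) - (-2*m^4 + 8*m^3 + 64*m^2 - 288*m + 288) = 2*m^4 - 8*m^3 - 63*m^2 + 285*m - 316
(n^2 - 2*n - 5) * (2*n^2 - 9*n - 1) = 2*n^4 - 13*n^3 + 7*n^2 + 47*n + 5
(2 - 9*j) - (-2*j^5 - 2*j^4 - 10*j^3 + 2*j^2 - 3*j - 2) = 2*j^5 + 2*j^4 + 10*j^3 - 2*j^2 - 6*j + 4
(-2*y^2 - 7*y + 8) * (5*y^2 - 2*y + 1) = -10*y^4 - 31*y^3 + 52*y^2 - 23*y + 8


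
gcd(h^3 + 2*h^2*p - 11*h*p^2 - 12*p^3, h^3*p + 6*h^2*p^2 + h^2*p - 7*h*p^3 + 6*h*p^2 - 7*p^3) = 1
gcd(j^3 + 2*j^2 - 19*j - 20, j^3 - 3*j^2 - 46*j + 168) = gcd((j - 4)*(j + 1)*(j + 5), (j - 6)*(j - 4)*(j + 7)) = j - 4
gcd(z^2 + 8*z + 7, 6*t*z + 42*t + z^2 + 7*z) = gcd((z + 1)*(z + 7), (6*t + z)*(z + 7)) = z + 7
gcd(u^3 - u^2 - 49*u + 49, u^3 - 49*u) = u^2 - 49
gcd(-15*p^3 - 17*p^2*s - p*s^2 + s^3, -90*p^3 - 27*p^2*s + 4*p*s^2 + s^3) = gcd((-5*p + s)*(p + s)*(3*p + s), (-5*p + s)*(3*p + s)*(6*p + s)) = 15*p^2 + 2*p*s - s^2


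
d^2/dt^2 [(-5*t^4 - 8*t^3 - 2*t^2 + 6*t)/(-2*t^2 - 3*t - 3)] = 2*(20*t^6 + 90*t^5 + 225*t^4 + 348*t^3 + 450*t^2 + 324*t + 72)/(8*t^6 + 36*t^5 + 90*t^4 + 135*t^3 + 135*t^2 + 81*t + 27)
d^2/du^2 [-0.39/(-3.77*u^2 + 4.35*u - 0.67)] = (-11.086062*u^2 + 12.79161*u + 0.39*(7.54*u - 4.35)*(15.08*u - 8.7) - 1.970202)/(3.77*u^2 - 4.35*u + 0.67)^3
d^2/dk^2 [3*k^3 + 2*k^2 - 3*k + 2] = 18*k + 4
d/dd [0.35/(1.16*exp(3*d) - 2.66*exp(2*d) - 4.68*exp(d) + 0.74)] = (-1.218*exp(2*d) + 1.862*exp(d) + 1.638)*exp(d)/(1.16*exp(3*d) - 2.66*exp(2*d) - 4.68*exp(d) + 0.74)^2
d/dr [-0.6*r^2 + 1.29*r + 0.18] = 1.29 - 1.2*r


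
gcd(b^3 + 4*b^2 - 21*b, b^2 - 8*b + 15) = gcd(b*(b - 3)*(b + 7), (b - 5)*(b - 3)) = b - 3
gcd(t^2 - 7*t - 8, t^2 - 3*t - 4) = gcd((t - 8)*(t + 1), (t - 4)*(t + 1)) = t + 1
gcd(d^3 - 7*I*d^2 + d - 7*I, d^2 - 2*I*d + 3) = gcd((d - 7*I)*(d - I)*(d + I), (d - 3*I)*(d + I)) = d + I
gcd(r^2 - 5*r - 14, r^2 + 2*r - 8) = 1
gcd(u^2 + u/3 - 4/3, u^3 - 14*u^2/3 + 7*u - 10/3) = u - 1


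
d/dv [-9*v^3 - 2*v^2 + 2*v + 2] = -27*v^2 - 4*v + 2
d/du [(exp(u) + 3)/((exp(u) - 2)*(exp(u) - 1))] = (-exp(2*u) - 6*exp(u) + 11)*exp(u)/(exp(4*u) - 6*exp(3*u) + 13*exp(2*u) - 12*exp(u) + 4)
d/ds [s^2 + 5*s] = 2*s + 5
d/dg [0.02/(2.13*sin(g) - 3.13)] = -0.0426*cos(g)/(2.13*sin(g) - 3.13)^2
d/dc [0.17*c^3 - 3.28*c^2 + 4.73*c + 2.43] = 0.51*c^2 - 6.56*c + 4.73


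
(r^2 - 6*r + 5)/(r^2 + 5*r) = (r^2 - 6*r + 5)/(r*(r + 5))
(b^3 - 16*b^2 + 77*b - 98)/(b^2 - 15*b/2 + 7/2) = 2*(b^2 - 9*b + 14)/(2*b - 1)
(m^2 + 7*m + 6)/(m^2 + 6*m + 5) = (m + 6)/(m + 5)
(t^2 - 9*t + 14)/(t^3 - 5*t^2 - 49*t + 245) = (t - 2)/(t^2 + 2*t - 35)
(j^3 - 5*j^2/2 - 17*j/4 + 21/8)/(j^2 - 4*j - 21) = (-8*j^3 + 20*j^2 + 34*j - 21)/(8*(-j^2 + 4*j + 21))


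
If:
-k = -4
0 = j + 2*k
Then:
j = -8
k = 4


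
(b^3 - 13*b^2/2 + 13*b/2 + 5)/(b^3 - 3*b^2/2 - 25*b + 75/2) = (2*b^2 - 3*b - 2)/(2*b^2 + 7*b - 15)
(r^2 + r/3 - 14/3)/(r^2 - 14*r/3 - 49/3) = (r - 2)/(r - 7)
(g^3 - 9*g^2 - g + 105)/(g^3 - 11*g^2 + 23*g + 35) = (g + 3)/(g + 1)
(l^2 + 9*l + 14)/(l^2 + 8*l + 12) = (l + 7)/(l + 6)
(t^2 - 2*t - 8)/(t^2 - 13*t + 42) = (t^2 - 2*t - 8)/(t^2 - 13*t + 42)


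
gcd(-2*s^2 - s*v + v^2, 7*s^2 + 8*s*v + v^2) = s + v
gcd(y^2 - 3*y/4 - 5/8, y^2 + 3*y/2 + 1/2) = y + 1/2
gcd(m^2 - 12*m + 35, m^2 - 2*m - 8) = 1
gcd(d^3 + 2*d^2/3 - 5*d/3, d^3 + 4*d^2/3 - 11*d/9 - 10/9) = d^2 + 2*d/3 - 5/3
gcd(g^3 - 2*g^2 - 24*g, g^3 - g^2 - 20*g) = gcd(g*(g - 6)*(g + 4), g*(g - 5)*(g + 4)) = g^2 + 4*g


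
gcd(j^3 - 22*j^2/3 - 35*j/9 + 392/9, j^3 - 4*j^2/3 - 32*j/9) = j - 8/3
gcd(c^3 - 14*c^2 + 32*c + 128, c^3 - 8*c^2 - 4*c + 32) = c^2 - 6*c - 16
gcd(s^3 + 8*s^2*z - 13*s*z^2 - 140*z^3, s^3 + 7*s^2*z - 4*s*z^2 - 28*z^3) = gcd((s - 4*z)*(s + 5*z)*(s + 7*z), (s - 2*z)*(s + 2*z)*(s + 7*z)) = s + 7*z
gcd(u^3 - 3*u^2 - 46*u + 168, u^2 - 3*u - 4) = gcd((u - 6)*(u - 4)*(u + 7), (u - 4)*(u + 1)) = u - 4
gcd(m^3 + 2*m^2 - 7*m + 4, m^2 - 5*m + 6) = 1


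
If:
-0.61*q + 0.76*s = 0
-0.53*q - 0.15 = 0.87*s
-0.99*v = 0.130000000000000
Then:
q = -0.12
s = -0.10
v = -0.13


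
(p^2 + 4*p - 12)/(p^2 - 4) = (p + 6)/(p + 2)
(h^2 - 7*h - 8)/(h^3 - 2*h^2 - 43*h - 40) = 1/(h + 5)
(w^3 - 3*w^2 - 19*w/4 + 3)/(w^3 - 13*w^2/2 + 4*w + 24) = (w - 1/2)/(w - 4)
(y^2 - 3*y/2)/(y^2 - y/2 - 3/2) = y/(y + 1)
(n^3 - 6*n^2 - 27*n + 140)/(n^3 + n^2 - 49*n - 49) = (n^2 + n - 20)/(n^2 + 8*n + 7)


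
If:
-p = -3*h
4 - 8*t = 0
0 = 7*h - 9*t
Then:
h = 9/14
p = 27/14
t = 1/2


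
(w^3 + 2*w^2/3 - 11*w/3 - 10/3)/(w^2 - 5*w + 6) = (3*w^2 + 8*w + 5)/(3*(w - 3))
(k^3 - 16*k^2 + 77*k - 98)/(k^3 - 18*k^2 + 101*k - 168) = (k^2 - 9*k + 14)/(k^2 - 11*k + 24)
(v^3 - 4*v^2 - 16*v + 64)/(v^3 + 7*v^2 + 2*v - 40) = (v^2 - 8*v + 16)/(v^2 + 3*v - 10)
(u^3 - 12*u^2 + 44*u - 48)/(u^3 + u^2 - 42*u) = (u^2 - 6*u + 8)/(u*(u + 7))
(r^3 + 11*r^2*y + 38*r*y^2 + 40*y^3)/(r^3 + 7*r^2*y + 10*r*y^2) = (r + 4*y)/r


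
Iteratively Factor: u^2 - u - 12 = (u - 4)*(u + 3)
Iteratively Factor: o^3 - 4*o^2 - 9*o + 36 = (o - 4)*(o^2 - 9) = (o - 4)*(o + 3)*(o - 3)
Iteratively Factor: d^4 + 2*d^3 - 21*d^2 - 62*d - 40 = (d - 5)*(d^3 + 7*d^2 + 14*d + 8) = (d - 5)*(d + 4)*(d^2 + 3*d + 2) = (d - 5)*(d + 2)*(d + 4)*(d + 1)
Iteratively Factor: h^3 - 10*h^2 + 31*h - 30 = (h - 5)*(h^2 - 5*h + 6) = (h - 5)*(h - 2)*(h - 3)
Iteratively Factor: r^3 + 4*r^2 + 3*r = (r)*(r^2 + 4*r + 3) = r*(r + 3)*(r + 1)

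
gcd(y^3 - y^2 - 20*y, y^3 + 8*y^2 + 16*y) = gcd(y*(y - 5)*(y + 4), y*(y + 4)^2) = y^2 + 4*y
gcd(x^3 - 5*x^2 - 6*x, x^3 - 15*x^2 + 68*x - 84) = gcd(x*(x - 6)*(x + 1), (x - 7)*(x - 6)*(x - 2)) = x - 6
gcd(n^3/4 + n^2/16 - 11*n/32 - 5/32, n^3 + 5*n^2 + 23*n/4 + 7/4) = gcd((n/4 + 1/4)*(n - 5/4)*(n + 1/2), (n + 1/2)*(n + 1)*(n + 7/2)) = n^2 + 3*n/2 + 1/2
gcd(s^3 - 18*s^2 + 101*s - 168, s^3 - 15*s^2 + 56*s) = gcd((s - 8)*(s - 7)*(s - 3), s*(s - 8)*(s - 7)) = s^2 - 15*s + 56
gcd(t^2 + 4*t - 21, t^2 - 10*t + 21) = t - 3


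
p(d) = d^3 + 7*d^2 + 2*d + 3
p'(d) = 3*d^2 + 14*d + 2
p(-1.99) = 18.86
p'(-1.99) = -13.98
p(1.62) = 28.86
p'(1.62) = 32.55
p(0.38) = 4.83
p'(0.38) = 7.75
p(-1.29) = 9.92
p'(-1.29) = -11.07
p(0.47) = 5.59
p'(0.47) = 9.24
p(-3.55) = 39.38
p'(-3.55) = -9.89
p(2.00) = 43.00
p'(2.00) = 42.00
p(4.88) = 295.68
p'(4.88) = 141.76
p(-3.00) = 33.00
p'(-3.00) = -13.00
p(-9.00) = -177.00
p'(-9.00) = 119.00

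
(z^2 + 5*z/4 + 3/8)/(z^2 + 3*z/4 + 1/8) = (4*z + 3)/(4*z + 1)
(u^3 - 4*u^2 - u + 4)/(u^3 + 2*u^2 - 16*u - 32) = (u^2 - 1)/(u^2 + 6*u + 8)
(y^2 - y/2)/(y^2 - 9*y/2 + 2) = y/(y - 4)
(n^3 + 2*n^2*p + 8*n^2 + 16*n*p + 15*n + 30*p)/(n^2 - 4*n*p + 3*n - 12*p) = (-n^2 - 2*n*p - 5*n - 10*p)/(-n + 4*p)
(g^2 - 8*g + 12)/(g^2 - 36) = (g - 2)/(g + 6)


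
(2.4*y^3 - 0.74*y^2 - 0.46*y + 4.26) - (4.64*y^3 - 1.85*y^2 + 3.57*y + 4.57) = -2.24*y^3 + 1.11*y^2 - 4.03*y - 0.31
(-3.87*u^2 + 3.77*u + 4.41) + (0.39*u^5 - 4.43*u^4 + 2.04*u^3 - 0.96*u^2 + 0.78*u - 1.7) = 0.39*u^5 - 4.43*u^4 + 2.04*u^3 - 4.83*u^2 + 4.55*u + 2.71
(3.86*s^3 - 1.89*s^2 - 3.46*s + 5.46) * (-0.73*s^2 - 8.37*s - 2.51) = -2.8178*s^5 - 30.9285*s^4 + 8.6565*s^3 + 29.7183*s^2 - 37.0156*s - 13.7046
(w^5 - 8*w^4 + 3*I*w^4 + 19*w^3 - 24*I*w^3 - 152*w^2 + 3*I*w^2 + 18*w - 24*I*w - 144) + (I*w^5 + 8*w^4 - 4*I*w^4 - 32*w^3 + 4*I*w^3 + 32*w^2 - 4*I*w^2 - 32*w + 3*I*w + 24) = w^5 + I*w^5 - I*w^4 - 13*w^3 - 20*I*w^3 - 120*w^2 - I*w^2 - 14*w - 21*I*w - 120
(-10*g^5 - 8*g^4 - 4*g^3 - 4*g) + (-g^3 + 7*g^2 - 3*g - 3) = -10*g^5 - 8*g^4 - 5*g^3 + 7*g^2 - 7*g - 3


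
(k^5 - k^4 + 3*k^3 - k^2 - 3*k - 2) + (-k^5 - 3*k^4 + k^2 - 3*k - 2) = -4*k^4 + 3*k^3 - 6*k - 4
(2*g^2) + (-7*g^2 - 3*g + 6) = -5*g^2 - 3*g + 6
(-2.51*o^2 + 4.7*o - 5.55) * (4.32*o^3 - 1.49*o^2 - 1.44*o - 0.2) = -10.8432*o^5 + 24.0439*o^4 - 27.3646*o^3 + 2.0035*o^2 + 7.052*o + 1.11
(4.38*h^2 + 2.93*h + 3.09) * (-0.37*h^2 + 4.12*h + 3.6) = -1.6206*h^4 + 16.9615*h^3 + 26.6963*h^2 + 23.2788*h + 11.124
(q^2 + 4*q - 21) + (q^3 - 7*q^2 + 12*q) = q^3 - 6*q^2 + 16*q - 21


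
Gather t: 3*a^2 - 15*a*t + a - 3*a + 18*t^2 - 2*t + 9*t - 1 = 3*a^2 - 2*a + 18*t^2 + t*(7 - 15*a) - 1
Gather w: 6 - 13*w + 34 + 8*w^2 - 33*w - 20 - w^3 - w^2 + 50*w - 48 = -w^3 + 7*w^2 + 4*w - 28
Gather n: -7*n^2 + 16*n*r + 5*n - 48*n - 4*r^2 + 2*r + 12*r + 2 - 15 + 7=-7*n^2 + n*(16*r - 43) - 4*r^2 + 14*r - 6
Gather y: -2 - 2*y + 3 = 1 - 2*y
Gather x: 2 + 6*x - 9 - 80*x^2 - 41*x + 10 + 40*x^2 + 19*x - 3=-40*x^2 - 16*x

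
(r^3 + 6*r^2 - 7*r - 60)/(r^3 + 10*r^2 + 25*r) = (r^2 + r - 12)/(r*(r + 5))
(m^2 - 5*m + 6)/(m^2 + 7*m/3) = 3*(m^2 - 5*m + 6)/(m*(3*m + 7))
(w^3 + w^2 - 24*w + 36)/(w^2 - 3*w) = w + 4 - 12/w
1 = 1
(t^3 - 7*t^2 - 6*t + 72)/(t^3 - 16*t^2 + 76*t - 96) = (t^2 - t - 12)/(t^2 - 10*t + 16)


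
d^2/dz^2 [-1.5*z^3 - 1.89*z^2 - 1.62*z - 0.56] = -9.0*z - 3.78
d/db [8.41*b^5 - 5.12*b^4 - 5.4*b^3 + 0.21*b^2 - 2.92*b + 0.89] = 42.05*b^4 - 20.48*b^3 - 16.2*b^2 + 0.42*b - 2.92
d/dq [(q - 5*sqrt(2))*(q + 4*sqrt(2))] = 2*q - sqrt(2)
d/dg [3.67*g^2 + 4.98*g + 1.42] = 7.34*g + 4.98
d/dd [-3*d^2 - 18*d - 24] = -6*d - 18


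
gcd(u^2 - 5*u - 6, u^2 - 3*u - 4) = u + 1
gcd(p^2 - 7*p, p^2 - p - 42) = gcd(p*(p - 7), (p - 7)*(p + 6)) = p - 7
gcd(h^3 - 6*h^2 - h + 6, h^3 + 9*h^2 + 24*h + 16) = h + 1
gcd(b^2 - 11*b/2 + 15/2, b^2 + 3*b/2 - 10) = b - 5/2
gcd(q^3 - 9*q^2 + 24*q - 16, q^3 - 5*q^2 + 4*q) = q^2 - 5*q + 4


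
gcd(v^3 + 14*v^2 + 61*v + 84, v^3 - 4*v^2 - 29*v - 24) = v + 3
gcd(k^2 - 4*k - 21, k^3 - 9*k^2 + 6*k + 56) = k - 7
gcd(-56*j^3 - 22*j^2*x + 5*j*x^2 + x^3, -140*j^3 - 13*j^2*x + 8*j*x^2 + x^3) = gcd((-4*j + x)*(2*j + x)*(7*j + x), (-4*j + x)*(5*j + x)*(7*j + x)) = -28*j^2 + 3*j*x + x^2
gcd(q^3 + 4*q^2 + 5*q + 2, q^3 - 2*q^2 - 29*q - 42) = q + 2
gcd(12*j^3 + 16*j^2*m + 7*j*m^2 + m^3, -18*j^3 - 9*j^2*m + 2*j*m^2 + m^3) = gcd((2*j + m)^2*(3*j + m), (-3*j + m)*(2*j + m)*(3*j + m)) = 6*j^2 + 5*j*m + m^2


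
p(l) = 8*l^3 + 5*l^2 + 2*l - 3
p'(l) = 24*l^2 + 10*l + 2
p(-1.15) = -10.85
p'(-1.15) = 22.24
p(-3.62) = -324.22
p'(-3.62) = 280.31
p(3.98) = 588.52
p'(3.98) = 421.97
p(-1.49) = -21.34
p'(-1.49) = 40.38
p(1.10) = 15.90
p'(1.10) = 42.04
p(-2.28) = -76.39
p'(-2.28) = 103.96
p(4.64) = 913.11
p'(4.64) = 565.11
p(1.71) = 55.04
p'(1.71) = 89.28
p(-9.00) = -5448.00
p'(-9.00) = 1856.00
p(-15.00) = -25908.00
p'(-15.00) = 5252.00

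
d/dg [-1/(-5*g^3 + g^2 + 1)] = g*(2 - 15*g)/(-5*g^3 + g^2 + 1)^2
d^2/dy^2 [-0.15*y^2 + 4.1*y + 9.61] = -0.300000000000000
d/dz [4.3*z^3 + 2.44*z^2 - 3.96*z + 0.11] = 12.9*z^2 + 4.88*z - 3.96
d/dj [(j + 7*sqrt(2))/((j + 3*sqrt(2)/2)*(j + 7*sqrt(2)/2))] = 2*(-2*j^2 - 28*sqrt(2)*j - 119)/(4*j^4 + 40*sqrt(2)*j^3 + 284*j^2 + 420*sqrt(2)*j + 441)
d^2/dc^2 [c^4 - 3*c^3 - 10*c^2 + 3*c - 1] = 12*c^2 - 18*c - 20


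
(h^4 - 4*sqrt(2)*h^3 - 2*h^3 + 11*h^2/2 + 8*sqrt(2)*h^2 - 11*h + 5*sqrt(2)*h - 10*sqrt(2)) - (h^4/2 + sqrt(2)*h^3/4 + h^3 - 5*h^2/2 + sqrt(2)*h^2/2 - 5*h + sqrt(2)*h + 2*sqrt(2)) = h^4/2 - 17*sqrt(2)*h^3/4 - 3*h^3 + 8*h^2 + 15*sqrt(2)*h^2/2 - 6*h + 4*sqrt(2)*h - 12*sqrt(2)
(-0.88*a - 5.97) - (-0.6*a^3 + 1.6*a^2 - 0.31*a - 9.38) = 0.6*a^3 - 1.6*a^2 - 0.57*a + 3.41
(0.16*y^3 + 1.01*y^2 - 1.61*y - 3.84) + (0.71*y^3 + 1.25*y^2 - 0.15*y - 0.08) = 0.87*y^3 + 2.26*y^2 - 1.76*y - 3.92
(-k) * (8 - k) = k^2 - 8*k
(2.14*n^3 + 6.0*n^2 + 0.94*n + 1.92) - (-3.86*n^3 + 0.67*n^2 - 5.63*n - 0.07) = 6.0*n^3 + 5.33*n^2 + 6.57*n + 1.99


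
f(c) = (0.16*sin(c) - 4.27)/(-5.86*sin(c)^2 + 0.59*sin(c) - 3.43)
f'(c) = (11.72*sin(c)*cos(c) - 0.59*cos(c))*(0.16*sin(c) - 4.27)/(-5.86*sin(c)^2 + 0.59*sin(c) - 3.43)^2 + 0.16*cos(c)/(-5.86*sin(c)^2 + 0.59*sin(c) - 3.43)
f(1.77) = 0.48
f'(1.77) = 0.13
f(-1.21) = 0.49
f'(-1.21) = 0.21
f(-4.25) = 0.54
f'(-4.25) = 0.33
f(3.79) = 0.74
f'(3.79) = -0.74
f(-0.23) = 1.11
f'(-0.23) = 0.87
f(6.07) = 1.13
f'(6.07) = 0.85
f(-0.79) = 0.64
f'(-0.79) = 0.58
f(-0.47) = 0.89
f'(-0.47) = 0.92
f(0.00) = 1.24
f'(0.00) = 0.17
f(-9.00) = 0.93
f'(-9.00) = -0.95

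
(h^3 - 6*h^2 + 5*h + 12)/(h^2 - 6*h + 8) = (h^2 - 2*h - 3)/(h - 2)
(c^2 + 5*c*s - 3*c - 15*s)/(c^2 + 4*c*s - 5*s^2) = (3 - c)/(-c + s)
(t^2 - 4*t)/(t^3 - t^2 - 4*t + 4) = t*(t - 4)/(t^3 - t^2 - 4*t + 4)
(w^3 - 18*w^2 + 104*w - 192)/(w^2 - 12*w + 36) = (w^2 - 12*w + 32)/(w - 6)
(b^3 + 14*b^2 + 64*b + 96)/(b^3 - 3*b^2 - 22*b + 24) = (b^2 + 10*b + 24)/(b^2 - 7*b + 6)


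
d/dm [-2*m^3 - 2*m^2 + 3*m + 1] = -6*m^2 - 4*m + 3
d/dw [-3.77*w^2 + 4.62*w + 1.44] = 4.62 - 7.54*w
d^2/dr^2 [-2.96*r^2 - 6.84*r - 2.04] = -5.92000000000000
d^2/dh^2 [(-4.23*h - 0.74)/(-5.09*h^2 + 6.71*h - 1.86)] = ((49.2334 - 129.1842*h)*(5.09*h^2 - 6.71*h + 1.86) + (4.23*h + 0.74)*(10.18*h - 6.71)*(20.36*h - 13.42))/(5.09*h^2 - 6.71*h + 1.86)^3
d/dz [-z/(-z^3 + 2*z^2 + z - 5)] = (z^3 - 2*z^2 + z*(-3*z^2 + 4*z + 1) - z + 5)/(z^3 - 2*z^2 - z + 5)^2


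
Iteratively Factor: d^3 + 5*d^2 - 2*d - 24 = (d - 2)*(d^2 + 7*d + 12) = (d - 2)*(d + 4)*(d + 3)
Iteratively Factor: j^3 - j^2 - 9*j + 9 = (j - 3)*(j^2 + 2*j - 3) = (j - 3)*(j + 3)*(j - 1)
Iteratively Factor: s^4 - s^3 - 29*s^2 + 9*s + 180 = (s - 3)*(s^3 + 2*s^2 - 23*s - 60) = (s - 5)*(s - 3)*(s^2 + 7*s + 12) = (s - 5)*(s - 3)*(s + 3)*(s + 4)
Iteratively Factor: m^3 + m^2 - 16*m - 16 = (m + 4)*(m^2 - 3*m - 4) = (m + 1)*(m + 4)*(m - 4)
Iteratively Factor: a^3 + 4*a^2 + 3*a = (a + 3)*(a^2 + a) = (a + 1)*(a + 3)*(a)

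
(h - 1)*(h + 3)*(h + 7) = h^3 + 9*h^2 + 11*h - 21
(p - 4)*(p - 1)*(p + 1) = p^3 - 4*p^2 - p + 4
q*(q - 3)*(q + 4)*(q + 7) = q^4 + 8*q^3 - 5*q^2 - 84*q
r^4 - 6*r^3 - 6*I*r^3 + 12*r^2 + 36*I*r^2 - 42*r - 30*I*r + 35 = (r - 5)*(r - 7*I)*(-I*r + 1)*(I*r - I)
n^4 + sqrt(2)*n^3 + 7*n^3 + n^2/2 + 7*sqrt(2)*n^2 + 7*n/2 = n*(n + 7)*(n + sqrt(2)/2)^2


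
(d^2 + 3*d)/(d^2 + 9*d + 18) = d/(d + 6)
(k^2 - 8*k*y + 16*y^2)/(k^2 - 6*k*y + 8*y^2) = (-k + 4*y)/(-k + 2*y)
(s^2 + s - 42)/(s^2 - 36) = (s + 7)/(s + 6)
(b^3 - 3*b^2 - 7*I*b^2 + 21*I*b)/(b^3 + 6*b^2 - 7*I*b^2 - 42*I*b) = (b - 3)/(b + 6)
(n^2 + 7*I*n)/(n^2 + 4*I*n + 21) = n/(n - 3*I)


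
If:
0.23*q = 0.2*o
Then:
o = 1.15*q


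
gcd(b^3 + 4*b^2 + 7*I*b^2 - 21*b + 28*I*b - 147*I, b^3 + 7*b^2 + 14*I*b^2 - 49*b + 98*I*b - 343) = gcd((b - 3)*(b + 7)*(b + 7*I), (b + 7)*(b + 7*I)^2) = b^2 + b*(7 + 7*I) + 49*I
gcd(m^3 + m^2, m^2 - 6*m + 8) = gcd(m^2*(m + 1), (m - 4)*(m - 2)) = 1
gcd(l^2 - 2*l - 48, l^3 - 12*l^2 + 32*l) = l - 8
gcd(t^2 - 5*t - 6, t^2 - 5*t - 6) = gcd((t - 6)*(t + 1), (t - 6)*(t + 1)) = t^2 - 5*t - 6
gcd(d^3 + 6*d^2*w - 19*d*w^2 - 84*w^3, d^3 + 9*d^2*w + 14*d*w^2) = d + 7*w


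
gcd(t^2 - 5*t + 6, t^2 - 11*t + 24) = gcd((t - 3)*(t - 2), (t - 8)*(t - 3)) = t - 3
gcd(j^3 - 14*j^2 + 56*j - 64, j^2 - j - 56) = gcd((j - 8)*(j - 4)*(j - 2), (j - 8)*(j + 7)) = j - 8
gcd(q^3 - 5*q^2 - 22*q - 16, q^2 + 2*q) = q + 2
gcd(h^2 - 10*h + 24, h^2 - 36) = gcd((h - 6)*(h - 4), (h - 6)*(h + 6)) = h - 6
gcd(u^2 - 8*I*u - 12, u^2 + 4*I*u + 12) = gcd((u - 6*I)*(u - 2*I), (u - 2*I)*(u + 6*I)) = u - 2*I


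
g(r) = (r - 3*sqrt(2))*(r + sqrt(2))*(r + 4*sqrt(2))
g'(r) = (r - 3*sqrt(2))*(r + sqrt(2)) + (r - 3*sqrt(2))*(r + 4*sqrt(2)) + (r + sqrt(2))*(r + 4*sqrt(2)) = 3*r^2 + 4*sqrt(2)*r - 22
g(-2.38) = 20.96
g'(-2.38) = -18.47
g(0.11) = -36.33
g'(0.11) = -21.34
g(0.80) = -49.22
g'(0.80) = -15.55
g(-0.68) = -17.99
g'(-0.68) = -24.46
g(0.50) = -44.11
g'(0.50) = -18.42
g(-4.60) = 29.77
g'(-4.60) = 15.46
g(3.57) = -30.93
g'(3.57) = 36.43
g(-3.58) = 35.19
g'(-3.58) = -3.80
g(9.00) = 726.16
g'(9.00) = 271.91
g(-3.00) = 30.51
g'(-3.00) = -11.97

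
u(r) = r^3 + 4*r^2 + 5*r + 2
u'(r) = 3*r^2 + 8*r + 5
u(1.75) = 28.36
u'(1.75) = 28.19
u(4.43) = 189.59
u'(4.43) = 99.31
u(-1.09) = 0.01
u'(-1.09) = -0.16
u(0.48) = 5.43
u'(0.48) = 9.53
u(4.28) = 175.08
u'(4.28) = 94.20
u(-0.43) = 0.51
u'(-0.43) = 2.11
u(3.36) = 101.89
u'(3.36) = 65.75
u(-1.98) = 0.02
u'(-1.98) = 0.92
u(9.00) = 1100.00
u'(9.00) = 320.00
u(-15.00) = -2548.00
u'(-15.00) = 560.00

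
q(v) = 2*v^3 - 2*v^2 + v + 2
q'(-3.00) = 67.00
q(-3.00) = -73.00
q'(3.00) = 43.00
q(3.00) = 41.00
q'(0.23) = 0.40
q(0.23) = 2.15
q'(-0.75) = 7.38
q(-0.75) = -0.72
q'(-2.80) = 59.24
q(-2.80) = -60.38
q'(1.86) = 14.32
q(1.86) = 9.81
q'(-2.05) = 34.42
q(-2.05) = -25.69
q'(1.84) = 13.95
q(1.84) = 9.53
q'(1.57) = 9.51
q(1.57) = 6.38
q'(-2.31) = 42.26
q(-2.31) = -35.63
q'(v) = 6*v^2 - 4*v + 1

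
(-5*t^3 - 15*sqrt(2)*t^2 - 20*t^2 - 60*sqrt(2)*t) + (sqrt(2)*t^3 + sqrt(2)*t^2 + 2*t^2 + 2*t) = -5*t^3 + sqrt(2)*t^3 - 14*sqrt(2)*t^2 - 18*t^2 - 60*sqrt(2)*t + 2*t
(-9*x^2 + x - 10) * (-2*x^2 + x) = 18*x^4 - 11*x^3 + 21*x^2 - 10*x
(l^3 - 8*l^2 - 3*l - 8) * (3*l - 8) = 3*l^4 - 32*l^3 + 55*l^2 + 64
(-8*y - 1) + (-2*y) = -10*y - 1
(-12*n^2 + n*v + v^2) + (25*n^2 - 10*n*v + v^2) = 13*n^2 - 9*n*v + 2*v^2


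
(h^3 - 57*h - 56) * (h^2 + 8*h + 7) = h^5 + 8*h^4 - 50*h^3 - 512*h^2 - 847*h - 392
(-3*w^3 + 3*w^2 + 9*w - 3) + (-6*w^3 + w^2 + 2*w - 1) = -9*w^3 + 4*w^2 + 11*w - 4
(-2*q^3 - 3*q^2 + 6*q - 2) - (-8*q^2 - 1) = -2*q^3 + 5*q^2 + 6*q - 1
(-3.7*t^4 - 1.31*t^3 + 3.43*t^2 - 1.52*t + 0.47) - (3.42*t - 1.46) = -3.7*t^4 - 1.31*t^3 + 3.43*t^2 - 4.94*t + 1.93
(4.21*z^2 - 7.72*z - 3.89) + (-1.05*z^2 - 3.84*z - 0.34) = 3.16*z^2 - 11.56*z - 4.23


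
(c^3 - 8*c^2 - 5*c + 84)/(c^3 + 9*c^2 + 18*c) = (c^2 - 11*c + 28)/(c*(c + 6))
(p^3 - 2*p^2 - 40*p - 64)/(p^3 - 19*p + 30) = (p^3 - 2*p^2 - 40*p - 64)/(p^3 - 19*p + 30)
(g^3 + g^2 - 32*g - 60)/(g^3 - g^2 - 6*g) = (g^2 - g - 30)/(g*(g - 3))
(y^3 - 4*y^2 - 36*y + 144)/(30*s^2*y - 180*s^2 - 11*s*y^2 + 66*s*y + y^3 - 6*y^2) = (y^2 + 2*y - 24)/(30*s^2 - 11*s*y + y^2)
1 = 1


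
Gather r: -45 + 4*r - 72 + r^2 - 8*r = r^2 - 4*r - 117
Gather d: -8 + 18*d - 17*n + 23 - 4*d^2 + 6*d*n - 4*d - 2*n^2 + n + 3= -4*d^2 + d*(6*n + 14) - 2*n^2 - 16*n + 18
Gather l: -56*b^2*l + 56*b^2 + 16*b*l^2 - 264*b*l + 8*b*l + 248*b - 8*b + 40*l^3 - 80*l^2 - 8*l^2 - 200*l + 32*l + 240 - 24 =56*b^2 + 240*b + 40*l^3 + l^2*(16*b - 88) + l*(-56*b^2 - 256*b - 168) + 216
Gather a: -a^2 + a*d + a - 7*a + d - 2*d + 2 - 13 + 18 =-a^2 + a*(d - 6) - d + 7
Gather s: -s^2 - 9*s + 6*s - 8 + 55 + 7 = -s^2 - 3*s + 54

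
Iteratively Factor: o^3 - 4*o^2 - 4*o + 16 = (o - 4)*(o^2 - 4) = (o - 4)*(o + 2)*(o - 2)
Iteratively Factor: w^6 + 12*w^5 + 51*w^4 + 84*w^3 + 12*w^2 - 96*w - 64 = (w + 2)*(w^5 + 10*w^4 + 31*w^3 + 22*w^2 - 32*w - 32) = (w - 1)*(w + 2)*(w^4 + 11*w^3 + 42*w^2 + 64*w + 32) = (w - 1)*(w + 2)*(w + 4)*(w^3 + 7*w^2 + 14*w + 8) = (w - 1)*(w + 2)*(w + 4)^2*(w^2 + 3*w + 2) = (w - 1)*(w + 1)*(w + 2)*(w + 4)^2*(w + 2)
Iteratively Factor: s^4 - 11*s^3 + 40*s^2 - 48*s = (s)*(s^3 - 11*s^2 + 40*s - 48) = s*(s - 3)*(s^2 - 8*s + 16) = s*(s - 4)*(s - 3)*(s - 4)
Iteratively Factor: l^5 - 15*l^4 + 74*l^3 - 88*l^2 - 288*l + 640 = (l - 4)*(l^4 - 11*l^3 + 30*l^2 + 32*l - 160) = (l - 4)^2*(l^3 - 7*l^2 + 2*l + 40) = (l - 5)*(l - 4)^2*(l^2 - 2*l - 8) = (l - 5)*(l - 4)^2*(l + 2)*(l - 4)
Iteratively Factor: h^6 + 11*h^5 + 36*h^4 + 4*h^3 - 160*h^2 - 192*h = (h + 4)*(h^5 + 7*h^4 + 8*h^3 - 28*h^2 - 48*h) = (h + 2)*(h + 4)*(h^4 + 5*h^3 - 2*h^2 - 24*h) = (h + 2)*(h + 4)^2*(h^3 + h^2 - 6*h) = (h - 2)*(h + 2)*(h + 4)^2*(h^2 + 3*h) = h*(h - 2)*(h + 2)*(h + 4)^2*(h + 3)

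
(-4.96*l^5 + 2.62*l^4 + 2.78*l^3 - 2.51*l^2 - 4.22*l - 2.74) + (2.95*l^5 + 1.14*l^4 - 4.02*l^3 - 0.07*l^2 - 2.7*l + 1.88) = -2.01*l^5 + 3.76*l^4 - 1.24*l^3 - 2.58*l^2 - 6.92*l - 0.86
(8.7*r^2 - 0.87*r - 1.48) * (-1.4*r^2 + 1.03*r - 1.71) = -12.18*r^4 + 10.179*r^3 - 13.7011*r^2 - 0.0367*r + 2.5308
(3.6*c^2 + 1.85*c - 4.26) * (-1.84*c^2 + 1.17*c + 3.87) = -6.624*c^4 + 0.807999999999999*c^3 + 23.9349*c^2 + 2.1753*c - 16.4862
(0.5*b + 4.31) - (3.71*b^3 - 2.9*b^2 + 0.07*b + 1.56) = -3.71*b^3 + 2.9*b^2 + 0.43*b + 2.75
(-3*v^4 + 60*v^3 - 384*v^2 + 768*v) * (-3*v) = 9*v^5 - 180*v^4 + 1152*v^3 - 2304*v^2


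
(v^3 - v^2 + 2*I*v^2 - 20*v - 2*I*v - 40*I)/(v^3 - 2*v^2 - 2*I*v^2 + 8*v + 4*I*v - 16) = (v^2 - v - 20)/(v^2 + v*(-2 - 4*I) + 8*I)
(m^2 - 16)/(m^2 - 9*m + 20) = (m + 4)/(m - 5)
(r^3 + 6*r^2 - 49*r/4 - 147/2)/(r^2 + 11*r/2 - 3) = (4*r^2 - 49)/(2*(2*r - 1))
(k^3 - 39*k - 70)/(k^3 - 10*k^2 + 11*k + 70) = (k + 5)/(k - 5)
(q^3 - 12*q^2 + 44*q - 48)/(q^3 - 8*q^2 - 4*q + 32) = (q^2 - 10*q + 24)/(q^2 - 6*q - 16)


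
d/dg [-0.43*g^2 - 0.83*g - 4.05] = -0.86*g - 0.83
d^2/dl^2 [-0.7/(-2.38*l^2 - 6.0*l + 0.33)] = (-7.93016*l^2 - 19.992*l + 0.7*(4.76*l + 6.0)*(9.52*l + 12.0) + 1.09956)/(2.38*l^2 + 6.0*l - 0.33)^3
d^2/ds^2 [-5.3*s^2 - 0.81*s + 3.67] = -10.6000000000000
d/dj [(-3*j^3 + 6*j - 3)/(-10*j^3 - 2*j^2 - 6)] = 3*(j^4 + 20*j^3 - 4*j^2 - 2*j - 6)/(2*(25*j^6 + 10*j^5 + j^4 + 30*j^3 + 6*j^2 + 9))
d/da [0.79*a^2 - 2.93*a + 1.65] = 1.58*a - 2.93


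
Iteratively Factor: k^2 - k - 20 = (k + 4)*(k - 5)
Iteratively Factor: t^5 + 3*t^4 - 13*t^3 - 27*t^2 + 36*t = (t + 4)*(t^4 - t^3 - 9*t^2 + 9*t) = (t - 3)*(t + 4)*(t^3 + 2*t^2 - 3*t) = t*(t - 3)*(t + 4)*(t^2 + 2*t - 3) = t*(t - 3)*(t - 1)*(t + 4)*(t + 3)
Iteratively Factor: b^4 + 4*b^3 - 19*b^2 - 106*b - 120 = (b - 5)*(b^3 + 9*b^2 + 26*b + 24) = (b - 5)*(b + 3)*(b^2 + 6*b + 8) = (b - 5)*(b + 3)*(b + 4)*(b + 2)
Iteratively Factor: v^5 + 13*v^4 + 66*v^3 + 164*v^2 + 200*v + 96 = (v + 4)*(v^4 + 9*v^3 + 30*v^2 + 44*v + 24) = (v + 2)*(v + 4)*(v^3 + 7*v^2 + 16*v + 12) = (v + 2)^2*(v + 4)*(v^2 + 5*v + 6) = (v + 2)^3*(v + 4)*(v + 3)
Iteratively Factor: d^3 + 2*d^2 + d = (d)*(d^2 + 2*d + 1) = d*(d + 1)*(d + 1)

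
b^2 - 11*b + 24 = (b - 8)*(b - 3)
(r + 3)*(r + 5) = r^2 + 8*r + 15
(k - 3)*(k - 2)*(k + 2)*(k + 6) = k^4 + 3*k^3 - 22*k^2 - 12*k + 72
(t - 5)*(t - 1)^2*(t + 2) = t^4 - 5*t^3 - 3*t^2 + 17*t - 10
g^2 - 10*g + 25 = (g - 5)^2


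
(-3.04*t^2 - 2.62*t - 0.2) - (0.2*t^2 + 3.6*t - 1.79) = -3.24*t^2 - 6.22*t + 1.59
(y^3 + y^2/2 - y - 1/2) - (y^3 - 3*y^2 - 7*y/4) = 7*y^2/2 + 3*y/4 - 1/2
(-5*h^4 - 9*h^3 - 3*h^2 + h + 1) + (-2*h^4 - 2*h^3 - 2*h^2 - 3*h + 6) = -7*h^4 - 11*h^3 - 5*h^2 - 2*h + 7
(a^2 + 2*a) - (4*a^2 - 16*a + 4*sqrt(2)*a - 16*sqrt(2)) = -3*a^2 - 4*sqrt(2)*a + 18*a + 16*sqrt(2)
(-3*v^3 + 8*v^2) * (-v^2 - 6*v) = 3*v^5 + 10*v^4 - 48*v^3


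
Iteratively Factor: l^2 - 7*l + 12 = (l - 3)*(l - 4)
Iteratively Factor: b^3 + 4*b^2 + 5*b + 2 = (b + 1)*(b^2 + 3*b + 2) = (b + 1)*(b + 2)*(b + 1)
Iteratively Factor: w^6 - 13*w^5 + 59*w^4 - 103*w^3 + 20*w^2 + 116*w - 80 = (w - 2)*(w^5 - 11*w^4 + 37*w^3 - 29*w^2 - 38*w + 40) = (w - 2)*(w - 1)*(w^4 - 10*w^3 + 27*w^2 - 2*w - 40) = (w - 2)*(w - 1)*(w + 1)*(w^3 - 11*w^2 + 38*w - 40) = (w - 4)*(w - 2)*(w - 1)*(w + 1)*(w^2 - 7*w + 10) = (w - 4)*(w - 2)^2*(w - 1)*(w + 1)*(w - 5)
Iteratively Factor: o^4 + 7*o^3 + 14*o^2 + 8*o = (o)*(o^3 + 7*o^2 + 14*o + 8) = o*(o + 2)*(o^2 + 5*o + 4) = o*(o + 2)*(o + 4)*(o + 1)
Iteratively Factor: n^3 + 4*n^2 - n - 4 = (n + 1)*(n^2 + 3*n - 4) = (n - 1)*(n + 1)*(n + 4)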